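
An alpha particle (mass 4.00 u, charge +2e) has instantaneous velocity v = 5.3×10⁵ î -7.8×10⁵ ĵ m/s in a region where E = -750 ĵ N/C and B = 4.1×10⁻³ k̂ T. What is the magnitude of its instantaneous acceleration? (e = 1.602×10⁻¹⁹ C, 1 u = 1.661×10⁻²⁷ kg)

v×B = (-3200, -2170, 0) N/C.
E + v×B = (-3200, -2920, 0) N/C.
F = q(E + v×B) = (3.204×10⁻¹⁹ C)·(-3200, -2920, 0) = (-1.02×10⁻¹⁵, -9.37×10⁻¹⁶, 0) N.
|a| = |F|/m = 1.388×10⁻¹⁵/6.644×10⁻²⁷ ≈ 2.09×10¹¹ m/s².

|a| ≈ 2.09×10¹¹ m/s²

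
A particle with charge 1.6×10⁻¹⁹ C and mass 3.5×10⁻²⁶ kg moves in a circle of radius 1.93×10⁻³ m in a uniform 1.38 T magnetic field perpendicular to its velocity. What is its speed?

From |q|vB = mv²/r, v = |q|Br/m.
v = (1.6×10⁻¹⁹)(1.38)(1.93×10⁻³)/3.5×10⁻²⁶ ≈ 1.22×10⁴ m/s.

v ≈ 1.22×10⁴ m/s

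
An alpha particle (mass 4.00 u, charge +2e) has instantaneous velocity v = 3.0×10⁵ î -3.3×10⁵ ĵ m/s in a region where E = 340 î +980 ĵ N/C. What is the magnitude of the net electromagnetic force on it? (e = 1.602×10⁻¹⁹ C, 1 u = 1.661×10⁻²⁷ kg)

|F| ≈ 3.32×10⁻¹⁶ N

Only an electric field acts, so F = qE = (3.204×10⁻¹⁹ C)·(340, 980, 0) = (1.09×10⁻¹⁶, 3.14×10⁻¹⁶, 0) N.
|F| = 3.32×10⁻¹⁶ N.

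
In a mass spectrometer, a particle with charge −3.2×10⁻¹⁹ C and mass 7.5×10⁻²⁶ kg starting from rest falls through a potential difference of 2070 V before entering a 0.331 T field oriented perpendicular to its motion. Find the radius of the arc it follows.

Acceleration: |q|V = ½mv² ⇒ v = √(2|q|V/m) = √(2·3.2×10⁻¹⁹·2070/7.5×10⁻²⁶) ≈ 1.329×10⁵ m/s.
In the field: r = mv/(|q|B) = (7.5×10⁻²⁶)(1.329×10⁵)/((3.2×10⁻¹⁹)(0.331)) ≈ 0.0941 m.

r ≈ 0.0941 m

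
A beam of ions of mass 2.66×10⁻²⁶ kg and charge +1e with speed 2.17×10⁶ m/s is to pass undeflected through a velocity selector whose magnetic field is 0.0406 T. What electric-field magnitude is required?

For straight-line motion qE = qvB, so E = vB.
E = 2.17×10⁶ × 0.0406 = 8.81×10⁴ V/m.

E = 8.81×10⁴ V/m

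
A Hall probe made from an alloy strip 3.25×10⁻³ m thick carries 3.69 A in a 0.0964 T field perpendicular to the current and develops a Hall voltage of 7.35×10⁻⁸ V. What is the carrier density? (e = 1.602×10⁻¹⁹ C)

From V_H = IB/(n e t), n = IB/(V_H e t).
n = (3.69)(0.0964)/((7.35×10⁻⁸)(1.602×10⁻¹⁹)(3.25×10⁻³)) ≈ 9.30×10²⁷ m⁻³.

n ≈ 9.30×10²⁷ m⁻³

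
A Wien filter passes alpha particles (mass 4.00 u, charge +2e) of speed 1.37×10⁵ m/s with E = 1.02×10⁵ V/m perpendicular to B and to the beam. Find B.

B = 0.745 T

Balance of forces in the selector: qE = qvB ⇒ B = E/v.
B = 1.02×10⁵/1.37×10⁵ = 0.745 T.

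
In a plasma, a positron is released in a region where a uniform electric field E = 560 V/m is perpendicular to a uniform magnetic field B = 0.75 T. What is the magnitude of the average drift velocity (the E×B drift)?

The steady drift has the magnetic force balancing the electric force, so v_d = E/B.
v_d = 560/0.75 = 750 m/s.

v_d ≈ 750 m/s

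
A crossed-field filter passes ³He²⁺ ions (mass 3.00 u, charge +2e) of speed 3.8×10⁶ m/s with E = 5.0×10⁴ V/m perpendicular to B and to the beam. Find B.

Balance of forces in the selector: qE = qvB ⇒ B = E/v.
B = 5.0×10⁴/3.8×10⁶ = 0.013 T.

B = 0.013 T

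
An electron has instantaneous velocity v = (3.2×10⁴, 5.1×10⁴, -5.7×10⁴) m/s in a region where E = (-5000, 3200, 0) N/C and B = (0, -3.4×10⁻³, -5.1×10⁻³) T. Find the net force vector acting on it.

v×B = (-454, 163, -109) N/C.
E + v×B = (-5450, 3360, -109) N/C.
F = q(E + v×B) = (−1.602×10⁻¹⁹ C)·(-5450, 3360, -109) = (8.74×10⁻¹⁶, -5.39×10⁻¹⁶, 1.74×10⁻¹⁷) N.

F ≈ (8.74×10⁻¹⁶, -5.39×10⁻¹⁶, 1.74×10⁻¹⁷) N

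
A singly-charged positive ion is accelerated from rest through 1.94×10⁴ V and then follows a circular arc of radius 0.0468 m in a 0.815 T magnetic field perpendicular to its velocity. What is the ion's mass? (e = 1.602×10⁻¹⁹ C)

Combine |q|V = ½mv² and r = mv/(|q|B): eliminate v to get m = qB²r²/(2V).
m = (1.602×10⁻¹⁹)(0.815)²(0.0468)²/(2·1.94×10⁴) ≈ 6.01×10⁻²⁷ kg.

m ≈ 6.01×10⁻²⁷ kg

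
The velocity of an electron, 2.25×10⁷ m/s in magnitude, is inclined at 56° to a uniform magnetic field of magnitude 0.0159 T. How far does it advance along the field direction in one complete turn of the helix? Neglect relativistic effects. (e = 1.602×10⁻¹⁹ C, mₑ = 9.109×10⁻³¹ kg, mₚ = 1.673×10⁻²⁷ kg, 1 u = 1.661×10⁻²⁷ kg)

p ≈ 0.0283 m

v∥ = v cosθ = 2.25×10⁷·cos56° ≈ 1.258×10⁷ m/s.
T = 2πm/(|q|B) = 2π(9.109×10⁻³¹)/((1.602×10⁻¹⁹)(0.0159)) ≈ 2.247×10⁻⁹ s.
pitch = v∥ T = (1.258×10⁷)(2.247×10⁻⁹) ≈ 0.0283 m.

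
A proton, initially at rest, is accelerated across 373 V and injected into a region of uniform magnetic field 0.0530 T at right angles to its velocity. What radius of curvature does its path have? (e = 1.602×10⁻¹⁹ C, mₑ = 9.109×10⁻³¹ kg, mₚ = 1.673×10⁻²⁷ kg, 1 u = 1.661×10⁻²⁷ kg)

Acceleration: |q|V = ½mv² ⇒ v = √(2|q|V/m) = √(2·1.602×10⁻¹⁹·373/1.673×10⁻²⁷) ≈ 2.673×10⁵ m/s.
In the field: r = mv/(|q|B) = (1.673×10⁻²⁷)(2.673×10⁵)/((1.602×10⁻¹⁹)(0.0530)) ≈ 0.0527 m.

r ≈ 0.0527 m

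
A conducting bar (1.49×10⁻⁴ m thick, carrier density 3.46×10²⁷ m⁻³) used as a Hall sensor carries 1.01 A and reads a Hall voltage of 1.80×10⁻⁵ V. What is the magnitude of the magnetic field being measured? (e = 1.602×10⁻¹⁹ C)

B ≈ 1.47 T

From V_H = IB/(n e t), B = V_H n e t / I.
B = (1.80×10⁻⁵)(3.46×10²⁷)(1.602×10⁻¹⁹)(1.49×10⁻⁴)/1.01 ≈ 1.47 T.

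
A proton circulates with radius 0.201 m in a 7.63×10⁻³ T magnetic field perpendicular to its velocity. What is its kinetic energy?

KE ≈ 1.80×10⁻¹⁷ J

v = |q|Br/m, then KE = ½mv² = (qBr)²/(2m).
v = (1.602×10⁻¹⁹)(7.63×10⁻³)(0.201)/1.673×10⁻²⁷ ≈ 1.469×10⁵ m/s.
KE = ½(1.673×10⁻²⁷)(1.469×10⁵)² ≈ 1.80×10⁻¹⁷ J.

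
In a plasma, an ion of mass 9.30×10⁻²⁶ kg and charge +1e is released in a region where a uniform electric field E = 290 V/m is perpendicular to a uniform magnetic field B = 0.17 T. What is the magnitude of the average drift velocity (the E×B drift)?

The E×B drift speed is v_d = E/B.
v_d = 290/0.17 = 1700 m/s.

v_d ≈ 1700 m/s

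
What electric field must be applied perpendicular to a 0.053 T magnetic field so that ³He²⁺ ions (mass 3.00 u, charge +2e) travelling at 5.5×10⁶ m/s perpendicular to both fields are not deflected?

For straight-line motion qE = qvB, so E = vB.
E = 5.5×10⁶ × 0.053 = 2.9×10⁵ V/m.

E = 2.9×10⁵ V/m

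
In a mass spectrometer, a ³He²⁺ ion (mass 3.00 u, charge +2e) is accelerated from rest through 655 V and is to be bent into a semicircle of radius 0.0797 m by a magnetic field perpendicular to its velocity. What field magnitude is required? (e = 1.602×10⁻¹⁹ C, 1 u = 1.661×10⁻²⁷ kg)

v = √(2|q|V/m) = √(2·3.204×10⁻¹⁹·655/4.983×10⁻²⁷) ≈ 2.902×10⁵ m/s.
B = mv/(|q|r) = (4.983×10⁻²⁷)(2.902×10⁵)/((3.204×10⁻¹⁹)(0.0797)) ≈ 0.0566 T.

B ≈ 0.0566 T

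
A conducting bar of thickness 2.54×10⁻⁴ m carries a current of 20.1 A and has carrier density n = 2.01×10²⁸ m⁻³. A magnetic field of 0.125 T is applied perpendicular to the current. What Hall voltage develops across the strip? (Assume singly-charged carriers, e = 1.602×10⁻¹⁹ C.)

V_H = IB/(n e t).
V_H = (20.1)(0.125)/((2.01×10²⁸)(1.602×10⁻¹⁹)(2.54×10⁻⁴)) ≈ 3.07×10⁻⁶ V.

V_H ≈ 3.07×10⁻⁶ V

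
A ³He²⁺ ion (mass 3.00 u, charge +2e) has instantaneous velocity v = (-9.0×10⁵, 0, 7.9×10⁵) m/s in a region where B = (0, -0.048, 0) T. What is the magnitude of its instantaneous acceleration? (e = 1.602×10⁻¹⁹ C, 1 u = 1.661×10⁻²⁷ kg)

v×B = (3.79×10⁴, 0, 4.32×10⁴) N/C.
F = q v×B = (3.204×10⁻¹⁹ C)·(3.79×10⁴, 0, 4.32×10⁴) = (1.21×10⁻¹⁴, 0, 1.38×10⁻¹⁴) N.
|a| = |F|/m = 1.842×10⁻¹⁴/4.983×10⁻²⁷ ≈ 3.70×10¹² m/s².

|a| ≈ 3.70×10¹² m/s²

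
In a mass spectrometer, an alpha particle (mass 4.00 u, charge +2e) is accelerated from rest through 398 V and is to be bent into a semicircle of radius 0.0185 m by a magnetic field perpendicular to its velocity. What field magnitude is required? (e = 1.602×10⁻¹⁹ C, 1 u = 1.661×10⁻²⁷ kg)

v = √(2|q|V/m) = √(2·3.204×10⁻¹⁹·398/6.644×10⁻²⁷) ≈ 1.959×10⁵ m/s.
B = mv/(|q|r) = (6.644×10⁻²⁷)(1.959×10⁵)/((3.204×10⁻¹⁹)(0.0185)) ≈ 0.220 T.

B ≈ 0.220 T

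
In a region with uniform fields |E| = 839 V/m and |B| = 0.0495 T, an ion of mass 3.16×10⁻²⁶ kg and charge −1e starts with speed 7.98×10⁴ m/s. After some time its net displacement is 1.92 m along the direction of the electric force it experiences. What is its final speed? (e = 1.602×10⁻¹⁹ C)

v_f ≈ 1.51×10⁵ m/s

B does no work; ΔKE = |q|E d.
½mv_f² = ½mv₀² + |q|Ed = ½(3.16×10⁻²⁶)(7.98×10⁴)² + (1.602×10⁻¹⁹)(839)(1.92) ≈ 1.006×10⁻¹⁶ J + 2.581×10⁻¹⁶ J ≈ 3.587×10⁻¹⁶ J.
v_f = √(2·3.587×10⁻¹⁶/3.16×10⁻²⁶) ≈ 1.51×10⁵ m/s.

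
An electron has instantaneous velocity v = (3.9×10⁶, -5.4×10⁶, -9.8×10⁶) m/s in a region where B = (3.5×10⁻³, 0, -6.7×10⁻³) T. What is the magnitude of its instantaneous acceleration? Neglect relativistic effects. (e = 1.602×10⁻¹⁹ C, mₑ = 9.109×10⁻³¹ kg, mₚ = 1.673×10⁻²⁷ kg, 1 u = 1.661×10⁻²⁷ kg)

v×B = (3.62×10⁴, -8170, 1.89×10⁴) N/C.
F = q v×B = (−1.602×10⁻¹⁹ C)·(3.62×10⁴, -8170, 1.89×10⁴) = (-5.80×10⁻¹⁵, 1.31×10⁻¹⁵, -3.03×10⁻¹⁵) N.
|a| = |F|/m = 6.669×10⁻¹⁵/9.109×10⁻³¹ ≈ 7.32×10¹⁵ m/s².

|a| ≈ 7.32×10¹⁵ m/s²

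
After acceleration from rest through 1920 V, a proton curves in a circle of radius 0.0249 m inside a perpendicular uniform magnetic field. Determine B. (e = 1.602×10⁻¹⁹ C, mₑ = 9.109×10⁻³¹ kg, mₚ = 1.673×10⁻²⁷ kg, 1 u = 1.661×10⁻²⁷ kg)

v = √(2|q|V/m) = √(2·1.602×10⁻¹⁹·1920/1.673×10⁻²⁷) ≈ 6.064×10⁵ m/s.
B = mv/(|q|r) = (1.673×10⁻²⁷)(6.064×10⁵)/((1.602×10⁻¹⁹)(0.0249)) ≈ 0.254 T.

B ≈ 0.254 T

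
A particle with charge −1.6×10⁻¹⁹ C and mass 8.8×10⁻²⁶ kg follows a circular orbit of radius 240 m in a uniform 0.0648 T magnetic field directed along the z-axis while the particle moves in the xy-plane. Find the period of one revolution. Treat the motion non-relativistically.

The cyclotron period depends only on m, q, B: T = 2πm/(|q|B).
T = 2π(8.8×10⁻²⁶)/((1.6×10⁻¹⁹)(0.0648)) ≈ 5.33×10⁻⁵ s.

T ≈ 5.33×10⁻⁵ s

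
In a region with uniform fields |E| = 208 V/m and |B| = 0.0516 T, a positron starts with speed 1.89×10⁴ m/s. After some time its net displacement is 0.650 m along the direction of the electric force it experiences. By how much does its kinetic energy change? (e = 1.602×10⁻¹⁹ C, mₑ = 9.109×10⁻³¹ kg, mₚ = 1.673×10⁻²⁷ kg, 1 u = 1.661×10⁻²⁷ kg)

ΔKE ≈ 2.17×10⁻¹⁷ J

The magnetic force is always ⟂ v and does no work; only the electric force changes KE.
ΔKE = F_E · d = |q|E d = (1.602×10⁻¹⁹)(208)(0.650) ≈ 2.17×10⁻¹⁷ J.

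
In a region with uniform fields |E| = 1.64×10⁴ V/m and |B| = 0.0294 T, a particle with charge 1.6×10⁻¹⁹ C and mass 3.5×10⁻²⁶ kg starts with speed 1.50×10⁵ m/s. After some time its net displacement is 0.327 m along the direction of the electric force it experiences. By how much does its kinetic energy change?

ΔKE ≈ 8.58×10⁻¹⁶ J

The magnetic force is always ⟂ v and does no work; only the electric force changes KE.
ΔKE = F_E · d = |q|E d = (1.6×10⁻¹⁹)(1.64×10⁴)(0.327) ≈ 8.58×10⁻¹⁶ J.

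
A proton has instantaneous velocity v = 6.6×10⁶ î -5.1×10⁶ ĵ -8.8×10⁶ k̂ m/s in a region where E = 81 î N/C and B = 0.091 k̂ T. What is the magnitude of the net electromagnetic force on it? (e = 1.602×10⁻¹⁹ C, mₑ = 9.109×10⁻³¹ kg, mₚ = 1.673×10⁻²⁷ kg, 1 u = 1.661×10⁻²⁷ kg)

v×B = (-4.64×10⁵, -6.01×10⁵, 0) N/C.
E + v×B = (-4.64×10⁵, -6.01×10⁵, 0) N/C.
F = q(E + v×B) = (1.602×10⁻¹⁹ C)·(-4.64×10⁵, -6.01×10⁵, 0) = (-7.43×10⁻¹⁴, -9.62×10⁻¹⁴, 0) N.
|F| = 1.22×10⁻¹³ N.

|F| ≈ 1.22×10⁻¹³ N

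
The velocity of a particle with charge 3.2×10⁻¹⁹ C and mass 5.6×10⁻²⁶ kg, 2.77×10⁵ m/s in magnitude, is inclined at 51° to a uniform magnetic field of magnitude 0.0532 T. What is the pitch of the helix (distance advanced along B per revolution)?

p ≈ 3.60 m

v∥ = v cosθ = 2.77×10⁵·cos51° ≈ 1.743×10⁵ m/s.
T = 2πm/(|q|B) = 2π(5.6×10⁻²⁶)/((3.2×10⁻¹⁹)(0.0532)) ≈ 2.067×10⁻⁵ s.
pitch = v∥ T = (1.743×10⁵)(2.067×10⁻⁵) ≈ 3.60 m.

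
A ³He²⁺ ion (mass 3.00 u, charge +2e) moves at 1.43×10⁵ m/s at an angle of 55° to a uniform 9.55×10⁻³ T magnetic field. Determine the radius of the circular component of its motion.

r ≈ 0.191 m

v⊥ = v sinθ = 1.43×10⁵·sin55° ≈ 1.171×10⁵ m/s.
r = m v⊥/(|q|B) = (4.983×10⁻²⁷)(1.171×10⁵)/((3.204×10⁻¹⁹)(9.55×10⁻³)) ≈ 0.191 m.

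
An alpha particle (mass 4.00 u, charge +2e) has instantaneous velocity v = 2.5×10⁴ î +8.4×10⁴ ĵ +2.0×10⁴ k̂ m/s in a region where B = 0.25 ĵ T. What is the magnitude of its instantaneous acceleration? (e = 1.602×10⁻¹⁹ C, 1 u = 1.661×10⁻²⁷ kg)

v×B = (-5000, 0, 6250) N/C.
F = q v×B = (3.204×10⁻¹⁹ C)·(-5000, 0, 6250) = (-1.60×10⁻¹⁵, 0, 2.00×10⁻¹⁵) N.
|a| = |F|/m = 2.564×10⁻¹⁵/6.644×10⁻²⁷ ≈ 3.86×10¹¹ m/s².

|a| ≈ 3.86×10¹¹ m/s²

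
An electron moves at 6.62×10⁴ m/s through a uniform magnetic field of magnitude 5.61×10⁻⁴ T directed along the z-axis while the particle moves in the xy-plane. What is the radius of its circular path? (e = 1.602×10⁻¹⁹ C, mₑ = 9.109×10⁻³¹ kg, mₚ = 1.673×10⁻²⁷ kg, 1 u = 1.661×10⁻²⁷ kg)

The magnetic force provides the centripetal force: |q|vB = mv²/r.
r = mv/(|q|B) = (9.109×10⁻³¹)(6.62×10⁴)/((1.602×10⁻¹⁹)(5.61×10⁻⁴)) ≈ 6.71×10⁻⁴ m.

r ≈ 6.71×10⁻⁴ m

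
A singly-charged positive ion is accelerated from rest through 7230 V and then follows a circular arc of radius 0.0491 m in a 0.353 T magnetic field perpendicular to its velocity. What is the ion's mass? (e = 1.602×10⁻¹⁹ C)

m ≈ 3.33×10⁻²⁷ kg

Combine |q|V = ½mv² and r = mv/(|q|B): eliminate v to get m = qB²r²/(2V).
m = (1.602×10⁻¹⁹)(0.353)²(0.0491)²/(2·7230) ≈ 3.33×10⁻²⁷ kg.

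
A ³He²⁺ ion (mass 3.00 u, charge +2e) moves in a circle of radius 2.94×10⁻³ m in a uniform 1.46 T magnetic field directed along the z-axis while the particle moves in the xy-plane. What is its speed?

From |q|vB = mv²/r, v = |q|Br/m.
v = (3.204×10⁻¹⁹)(1.46)(2.94×10⁻³)/4.983×10⁻²⁷ ≈ 2.76×10⁵ m/s.

v ≈ 2.76×10⁵ m/s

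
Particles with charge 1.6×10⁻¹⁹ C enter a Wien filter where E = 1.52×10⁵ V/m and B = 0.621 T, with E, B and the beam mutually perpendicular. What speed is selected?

v = 2.45×10⁵ m/s

Straight-line motion ⇒ electric and magnetic forces cancel, so E = vB.
v = E/B = 1.52×10⁵/0.621 = 2.45×10⁵ m/s.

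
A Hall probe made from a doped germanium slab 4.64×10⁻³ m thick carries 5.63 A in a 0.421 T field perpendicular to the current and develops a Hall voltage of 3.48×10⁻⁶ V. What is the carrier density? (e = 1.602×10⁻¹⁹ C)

From V_H = IB/(n e t), n = IB/(V_H e t).
n = (5.63)(0.421)/((3.48×10⁻⁶)(1.602×10⁻¹⁹)(4.64×10⁻³)) ≈ 9.16×10²⁶ m⁻³.

n ≈ 9.16×10²⁶ m⁻³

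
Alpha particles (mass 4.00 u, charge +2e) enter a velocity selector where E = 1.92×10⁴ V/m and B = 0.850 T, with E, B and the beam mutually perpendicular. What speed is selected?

v = 2.26×10⁴ m/s

Straight-line motion ⇒ electric and magnetic forces cancel, so E = vB.
v = E/B = 1.92×10⁴/0.850 = 2.26×10⁴ m/s.
The result is independent of the particle's charge and mass.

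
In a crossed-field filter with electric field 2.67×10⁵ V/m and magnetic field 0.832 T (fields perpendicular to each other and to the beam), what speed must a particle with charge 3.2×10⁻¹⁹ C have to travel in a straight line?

Zero net Lorentz force requires |qE| = |q v×B|, i.e. E = vB.
v = E/B = 2.67×10⁵/0.832 = 3.21×10⁵ m/s.
The result is independent of the particle's charge and mass.

v = 3.21×10⁵ m/s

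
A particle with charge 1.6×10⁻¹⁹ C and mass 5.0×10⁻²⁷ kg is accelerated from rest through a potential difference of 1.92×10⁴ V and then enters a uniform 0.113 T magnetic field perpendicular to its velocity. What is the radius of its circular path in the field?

r ≈ 0.307 m

Acceleration: |q|V = ½mv² ⇒ v = √(2|q|V/m) = √(2·1.6×10⁻¹⁹·1.92×10⁴/5.0×10⁻²⁷) ≈ 1.109×10⁶ m/s.
In the field: r = mv/(|q|B) = (5.0×10⁻²⁷)(1.109×10⁶)/((1.6×10⁻¹⁹)(0.113)) ≈ 0.307 m.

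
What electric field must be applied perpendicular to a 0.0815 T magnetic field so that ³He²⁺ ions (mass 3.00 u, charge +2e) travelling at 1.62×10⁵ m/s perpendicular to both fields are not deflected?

For straight-line motion qE = qvB, so E = vB.
E = 1.62×10⁵ × 0.0815 = 1.32×10⁴ V/m.

E = 1.32×10⁴ V/m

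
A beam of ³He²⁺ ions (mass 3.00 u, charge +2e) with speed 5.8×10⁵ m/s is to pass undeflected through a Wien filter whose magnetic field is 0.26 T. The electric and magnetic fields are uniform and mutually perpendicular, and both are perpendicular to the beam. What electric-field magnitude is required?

E = 1.5×10⁵ V/m

For straight-line motion qE = qvB, so E = vB.
E = 5.8×10⁵ × 0.26 = 1.5×10⁵ V/m.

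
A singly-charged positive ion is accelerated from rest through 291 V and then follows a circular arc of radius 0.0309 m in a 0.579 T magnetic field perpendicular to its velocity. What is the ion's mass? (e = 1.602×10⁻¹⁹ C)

m ≈ 8.81×10⁻²⁶ kg

Combine |q|V = ½mv² and r = mv/(|q|B): eliminate v to get m = qB²r²/(2V).
m = (1.602×10⁻¹⁹)(0.579)²(0.0309)²/(2·291) ≈ 8.81×10⁻²⁶ kg.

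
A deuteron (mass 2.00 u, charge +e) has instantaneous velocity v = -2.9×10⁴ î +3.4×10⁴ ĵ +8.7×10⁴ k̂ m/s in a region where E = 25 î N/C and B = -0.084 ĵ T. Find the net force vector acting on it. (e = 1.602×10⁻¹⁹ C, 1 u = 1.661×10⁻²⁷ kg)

v×B = (7310, 0, 2440) N/C.
E + v×B = (7330, 0, 2440) N/C.
F = q(E + v×B) = (1.602×10⁻¹⁹ C)·(7330, 0, 2440) = (1.17×10⁻¹⁵, 0, 3.90×10⁻¹⁶) N.

F ≈ (1.17×10⁻¹⁵, 0, 3.90×10⁻¹⁶) N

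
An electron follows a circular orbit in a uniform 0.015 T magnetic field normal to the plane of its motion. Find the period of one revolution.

The cyclotron period depends only on m, q, B: T = 2πm/(|q|B).
T = 2π(9.109×10⁻³¹)/((1.602×10⁻¹⁹)(0.015)) ≈ 2.4×10⁻⁹ s.

T ≈ 2.4×10⁻⁹ s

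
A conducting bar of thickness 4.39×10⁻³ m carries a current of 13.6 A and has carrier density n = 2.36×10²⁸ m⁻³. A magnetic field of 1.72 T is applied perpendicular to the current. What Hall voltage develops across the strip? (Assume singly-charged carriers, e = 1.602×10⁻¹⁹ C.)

V_H ≈ 1.41×10⁻⁶ V

V_H = IB/(n e t).
V_H = (13.6)(1.72)/((2.36×10²⁸)(1.602×10⁻¹⁹)(4.39×10⁻³)) ≈ 1.41×10⁻⁶ V.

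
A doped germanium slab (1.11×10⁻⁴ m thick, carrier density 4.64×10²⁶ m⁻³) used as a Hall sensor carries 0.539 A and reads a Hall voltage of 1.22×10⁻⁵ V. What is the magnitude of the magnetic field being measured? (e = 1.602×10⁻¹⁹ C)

B ≈ 0.187 T

From V_H = IB/(n e t), B = V_H n e t / I.
B = (1.22×10⁻⁵)(4.64×10²⁶)(1.602×10⁻¹⁹)(1.11×10⁻⁴)/0.539 ≈ 0.187 T.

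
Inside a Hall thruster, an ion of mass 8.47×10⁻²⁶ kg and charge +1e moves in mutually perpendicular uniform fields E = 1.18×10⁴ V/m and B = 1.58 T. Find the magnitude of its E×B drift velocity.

The E×B drift speed is v_d = E/B.
v_d = 1.18×10⁴/1.58 = 7470 m/s.

v_d ≈ 7470 m/s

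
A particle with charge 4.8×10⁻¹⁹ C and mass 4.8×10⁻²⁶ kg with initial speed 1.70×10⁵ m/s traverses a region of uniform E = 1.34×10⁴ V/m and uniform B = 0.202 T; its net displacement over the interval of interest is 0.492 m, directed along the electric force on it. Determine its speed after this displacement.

B does no work; ΔKE = |q|E d.
½mv_f² = ½mv₀² + |q|Ed = ½(4.8×10⁻²⁶)(1.70×10⁵)² + (4.8×10⁻¹⁹)(1.34×10⁴)(0.492) ≈ 6.936×10⁻¹⁶ J + 3.165×10⁻¹⁵ J ≈ 3.858×10⁻¹⁵ J.
v_f = √(2·3.858×10⁻¹⁵/4.8×10⁻²⁶) ≈ 4.01×10⁵ m/s.

v_f ≈ 4.01×10⁵ m/s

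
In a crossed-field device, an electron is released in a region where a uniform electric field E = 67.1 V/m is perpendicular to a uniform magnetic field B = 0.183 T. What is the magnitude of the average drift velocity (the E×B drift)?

The E×B drift speed is v_d = E/B.
v_d = 67.1/0.183 = 367 m/s.

v_d ≈ 367 m/s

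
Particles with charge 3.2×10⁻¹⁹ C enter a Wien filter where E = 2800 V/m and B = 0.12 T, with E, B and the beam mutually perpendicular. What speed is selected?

Zero net Lorentz force requires |qE| = |q v×B|, i.e. E = vB.
v = E/B = 2800/0.12 = 2.3×10⁴ m/s.

v = 2.3×10⁴ m/s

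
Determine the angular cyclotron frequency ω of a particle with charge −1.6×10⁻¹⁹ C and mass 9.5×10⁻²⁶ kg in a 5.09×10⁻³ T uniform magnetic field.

ω ≈ 8570 rad/s

ω = |q|B/m.
ω = (1.6×10⁻¹⁹)(5.09×10⁻³)/9.5×10⁻²⁶ ≈ 8570 rad/s.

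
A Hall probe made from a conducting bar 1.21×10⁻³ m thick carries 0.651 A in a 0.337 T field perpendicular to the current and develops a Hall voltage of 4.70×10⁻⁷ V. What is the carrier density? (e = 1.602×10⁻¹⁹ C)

From V_H = IB/(n e t), n = IB/(V_H e t).
n = (0.651)(0.337)/((4.70×10⁻⁷)(1.602×10⁻¹⁹)(1.21×10⁻³)) ≈ 2.41×10²⁷ m⁻³.

n ≈ 2.41×10²⁷ m⁻³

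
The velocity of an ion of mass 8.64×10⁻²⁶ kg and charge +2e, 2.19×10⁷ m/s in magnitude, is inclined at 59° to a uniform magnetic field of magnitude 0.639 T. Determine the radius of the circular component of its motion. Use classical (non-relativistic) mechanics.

v⊥ = v sinθ = 2.19×10⁷·sin59° ≈ 1.877×10⁷ m/s.
r = m v⊥/(|q|B) = (8.64×10⁻²⁶)(1.877×10⁷)/((3.204×10⁻¹⁹)(0.639)) ≈ 7.92 m.

r ≈ 7.92 m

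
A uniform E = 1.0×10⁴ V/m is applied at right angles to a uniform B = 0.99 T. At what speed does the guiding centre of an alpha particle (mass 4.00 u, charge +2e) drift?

v_d ≈ 1.0×10⁴ m/s

In crossed fields the guiding centre drifts at v_d = |E×B|/B² = E/B, independent of charge and mass.
v_d = 1.0×10⁴/0.99 = 1.0×10⁴ m/s.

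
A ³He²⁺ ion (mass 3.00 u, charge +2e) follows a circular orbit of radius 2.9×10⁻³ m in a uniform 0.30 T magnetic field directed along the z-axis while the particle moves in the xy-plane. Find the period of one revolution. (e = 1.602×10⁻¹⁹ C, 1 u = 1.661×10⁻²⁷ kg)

The cyclotron period depends only on m, q, B: T = 2πm/(|q|B).
T = 2π(4.983×10⁻²⁷)/((3.204×10⁻¹⁹)(0.30)) ≈ 3.3×10⁻⁷ s.

T ≈ 3.3×10⁻⁷ s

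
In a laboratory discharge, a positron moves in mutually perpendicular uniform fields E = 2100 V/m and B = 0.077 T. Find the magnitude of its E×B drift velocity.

In crossed fields the guiding centre drifts at v_d = |E×B|/B² = E/B, independent of charge and mass.
v_d = 2100/0.077 = 2.7×10⁴ m/s.

v_d ≈ 2.7×10⁴ m/s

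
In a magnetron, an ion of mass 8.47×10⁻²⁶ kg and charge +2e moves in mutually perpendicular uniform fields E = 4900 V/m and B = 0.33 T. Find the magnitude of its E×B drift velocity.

v_d ≈ 1.5×10⁴ m/s

The E×B drift speed is v_d = E/B.
v_d = 4900/0.33 = 1.5×10⁴ m/s.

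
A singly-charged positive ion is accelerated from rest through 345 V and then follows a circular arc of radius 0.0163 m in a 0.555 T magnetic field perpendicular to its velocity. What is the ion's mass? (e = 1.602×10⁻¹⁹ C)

Combine |q|V = ½mv² and r = mv/(|q|B): eliminate v to get m = qB²r²/(2V).
m = (1.602×10⁻¹⁹)(0.555)²(0.0163)²/(2·345) ≈ 1.90×10⁻²⁶ kg.

m ≈ 1.90×10⁻²⁶ kg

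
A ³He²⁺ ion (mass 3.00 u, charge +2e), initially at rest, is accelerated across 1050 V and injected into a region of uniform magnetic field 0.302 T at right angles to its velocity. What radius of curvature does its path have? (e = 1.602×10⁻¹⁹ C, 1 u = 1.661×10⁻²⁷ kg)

r ≈ 0.0189 m

Acceleration: |q|V = ½mv² ⇒ v = √(2|q|V/m) = √(2·3.204×10⁻¹⁹·1050/4.983×10⁻²⁷) ≈ 3.675×10⁵ m/s.
In the field: r = mv/(|q|B) = (4.983×10⁻²⁷)(3.675×10⁵)/((3.204×10⁻¹⁹)(0.302)) ≈ 0.0189 m.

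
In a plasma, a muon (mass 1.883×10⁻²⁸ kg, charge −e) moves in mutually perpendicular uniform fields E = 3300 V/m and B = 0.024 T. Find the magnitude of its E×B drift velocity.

v_d ≈ 1.4×10⁵ m/s

In crossed fields the guiding centre drifts at v_d = |E×B|/B² = E/B, independent of charge and mass.
v_d = 3300/0.024 = 1.4×10⁵ m/s.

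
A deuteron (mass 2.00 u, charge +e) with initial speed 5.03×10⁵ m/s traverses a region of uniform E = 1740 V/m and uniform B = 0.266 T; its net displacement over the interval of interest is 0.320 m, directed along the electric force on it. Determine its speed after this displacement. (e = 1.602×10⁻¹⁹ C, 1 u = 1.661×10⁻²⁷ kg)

B does no work; ΔKE = |q|E d.
½mv_f² = ½mv₀² + |q|Ed = ½(3.322×10⁻²⁷)(5.03×10⁵)² + (1.602×10⁻¹⁹)(1740)(0.320) ≈ 4.202×10⁻¹⁶ J + 8.920×10⁻¹⁷ J ≈ 5.094×10⁻¹⁶ J.
v_f = √(2·5.094×10⁻¹⁶/3.322×10⁻²⁷) ≈ 5.54×10⁵ m/s.

v_f ≈ 5.54×10⁵ m/s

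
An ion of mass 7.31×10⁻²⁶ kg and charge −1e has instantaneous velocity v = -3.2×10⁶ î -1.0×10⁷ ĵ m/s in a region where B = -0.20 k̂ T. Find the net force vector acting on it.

v×B = (2.00×10⁶, -6.40×10⁵, 0) N/C.
F = q v×B = (−1.602×10⁻¹⁹ C)·(2.00×10⁶, -6.40×10⁵, 0) = (-3.20×10⁻¹³, 1.03×10⁻¹³, 0) N.

F ≈ (-3.20×10⁻¹³, 1.03×10⁻¹³, 0) N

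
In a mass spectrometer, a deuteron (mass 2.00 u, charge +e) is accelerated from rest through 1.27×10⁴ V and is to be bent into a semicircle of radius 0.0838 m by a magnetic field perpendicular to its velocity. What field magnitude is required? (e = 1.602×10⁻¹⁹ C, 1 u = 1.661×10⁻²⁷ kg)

B ≈ 0.274 T

v = √(2|q|V/m) = √(2·1.602×10⁻¹⁹·1.27×10⁴/3.322×10⁻²⁷) ≈ 1.107×10⁶ m/s.
B = mv/(|q|r) = (3.322×10⁻²⁷)(1.107×10⁶)/((1.602×10⁻¹⁹)(0.0838)) ≈ 0.274 T.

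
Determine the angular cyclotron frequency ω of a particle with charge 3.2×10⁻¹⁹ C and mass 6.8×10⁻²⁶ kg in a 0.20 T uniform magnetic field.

ω ≈ 9.4×10⁵ rad/s

ω = |q|B/m.
ω = (3.2×10⁻¹⁹)(0.20)/6.8×10⁻²⁶ ≈ 9.4×10⁵ rad/s.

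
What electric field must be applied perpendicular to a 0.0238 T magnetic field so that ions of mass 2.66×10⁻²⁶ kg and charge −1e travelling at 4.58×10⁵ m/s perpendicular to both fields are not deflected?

E = 1.09×10⁴ V/m

For straight-line motion qE = qvB, so E = vB.
E = 4.58×10⁵ × 0.0238 = 1.09×10⁴ V/m.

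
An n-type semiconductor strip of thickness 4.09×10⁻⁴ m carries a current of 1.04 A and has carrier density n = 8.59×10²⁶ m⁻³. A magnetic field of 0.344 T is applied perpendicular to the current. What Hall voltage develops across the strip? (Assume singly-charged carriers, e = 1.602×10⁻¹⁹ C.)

V_H ≈ 6.36×10⁻⁶ V

V_H = IB/(n e t).
V_H = (1.04)(0.344)/((8.59×10²⁶)(1.602×10⁻¹⁹)(4.09×10⁻⁴)) ≈ 6.36×10⁻⁶ V.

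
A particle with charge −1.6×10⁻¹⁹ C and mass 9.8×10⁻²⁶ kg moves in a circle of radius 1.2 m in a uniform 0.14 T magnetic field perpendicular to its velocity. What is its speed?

From |q|vB = mv²/r, v = |q|Br/m.
v = (1.6×10⁻¹⁹)(0.14)(1.2)/9.8×10⁻²⁶ ≈ 2.7×10⁵ m/s.

v ≈ 2.7×10⁵ m/s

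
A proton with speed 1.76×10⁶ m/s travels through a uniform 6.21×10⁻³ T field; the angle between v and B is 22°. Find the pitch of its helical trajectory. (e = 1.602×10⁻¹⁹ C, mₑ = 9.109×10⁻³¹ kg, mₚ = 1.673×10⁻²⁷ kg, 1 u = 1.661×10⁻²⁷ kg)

v∥ = v cosθ = 1.76×10⁶·cos22° ≈ 1.632×10⁶ m/s.
T = 2πm/(|q|B) = 2π(1.673×10⁻²⁷)/((1.602×10⁻¹⁹)(6.21×10⁻³)) ≈ 1.057×10⁻⁵ s.
pitch = v∥ T = (1.632×10⁶)(1.057×10⁻⁵) ≈ 17.2 m.

p ≈ 17.2 m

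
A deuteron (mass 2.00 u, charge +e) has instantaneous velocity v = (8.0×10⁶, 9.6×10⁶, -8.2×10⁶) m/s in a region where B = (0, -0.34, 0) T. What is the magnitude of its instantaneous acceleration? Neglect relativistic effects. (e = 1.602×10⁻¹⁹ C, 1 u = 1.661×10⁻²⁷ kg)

v×B = (-2.79×10⁶, 0, -2.72×10⁶) N/C.
F = q v×B = (1.602×10⁻¹⁹ C)·(-2.79×10⁶, 0, -2.72×10⁶) = (-4.47×10⁻¹³, 0, -4.36×10⁻¹³) N.
|a| = |F|/m = 6.240×10⁻¹³/3.322×10⁻²⁷ ≈ 1.88×10¹⁴ m/s².

|a| ≈ 1.88×10¹⁴ m/s²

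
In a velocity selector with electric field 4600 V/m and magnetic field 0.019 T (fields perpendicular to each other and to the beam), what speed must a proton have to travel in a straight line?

For undeflected motion the electric and magnetic forces balance: qE = qvB.
v = E/B = 4600/0.019 = 2.4×10⁵ m/s.

v = 2.4×10⁵ m/s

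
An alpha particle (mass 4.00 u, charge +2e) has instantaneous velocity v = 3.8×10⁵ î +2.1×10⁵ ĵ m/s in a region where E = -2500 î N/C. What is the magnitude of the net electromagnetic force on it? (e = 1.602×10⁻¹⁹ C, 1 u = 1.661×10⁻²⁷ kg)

|F| ≈ 8.01×10⁻¹⁶ N

Only an electric field acts, so F = qE = (3.204×10⁻¹⁹ C)·(-2500, 0, 0) = (-8.01×10⁻¹⁶, 0, 0) N.
|F| = 8.01×10⁻¹⁶ N.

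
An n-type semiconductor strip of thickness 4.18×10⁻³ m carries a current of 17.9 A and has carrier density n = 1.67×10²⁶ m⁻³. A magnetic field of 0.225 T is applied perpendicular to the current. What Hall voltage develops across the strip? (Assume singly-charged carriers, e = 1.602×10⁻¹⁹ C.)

V_H ≈ 3.60×10⁻⁵ V

V_H = IB/(n e t).
V_H = (17.9)(0.225)/((1.67×10²⁶)(1.602×10⁻¹⁹)(4.18×10⁻³)) ≈ 3.60×10⁻⁵ V.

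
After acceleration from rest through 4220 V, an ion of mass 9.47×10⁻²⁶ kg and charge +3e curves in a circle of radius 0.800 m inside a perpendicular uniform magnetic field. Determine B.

B ≈ 0.0510 T

v = √(2|q|V/m) = √(2·4.806×10⁻¹⁹·4220/9.47×10⁻²⁶) ≈ 2.070×10⁵ m/s.
B = mv/(|q|r) = (9.47×10⁻²⁶)(2.070×10⁵)/((4.806×10⁻¹⁹)(0.800)) ≈ 0.0510 T.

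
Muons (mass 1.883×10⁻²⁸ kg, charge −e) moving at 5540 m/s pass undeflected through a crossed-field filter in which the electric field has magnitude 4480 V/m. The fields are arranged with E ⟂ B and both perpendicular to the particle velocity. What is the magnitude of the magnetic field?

B = 0.809 T

Balance of forces in the selector: qE = qvB ⇒ B = E/v.
B = 4480/5540 = 0.809 T.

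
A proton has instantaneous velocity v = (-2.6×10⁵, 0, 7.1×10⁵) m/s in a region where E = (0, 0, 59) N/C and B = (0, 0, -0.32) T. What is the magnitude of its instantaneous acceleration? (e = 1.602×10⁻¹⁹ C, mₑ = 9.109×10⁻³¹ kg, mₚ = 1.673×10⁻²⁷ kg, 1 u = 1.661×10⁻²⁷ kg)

v×B = (0, -8.32×10⁴, 0) N/C.
E + v×B = (0, -8.32×10⁴, 59.0) N/C.
F = q(E + v×B) = (1.602×10⁻¹⁹ C)·(0, -8.32×10⁴, 59.0) = (0, -1.33×10⁻¹⁴, 9.45×10⁻¹⁸) N.
|a| = |F|/m = 1.333×10⁻¹⁴/1.673×10⁻²⁷ ≈ 7.97×10¹² m/s².

|a| ≈ 7.97×10¹² m/s²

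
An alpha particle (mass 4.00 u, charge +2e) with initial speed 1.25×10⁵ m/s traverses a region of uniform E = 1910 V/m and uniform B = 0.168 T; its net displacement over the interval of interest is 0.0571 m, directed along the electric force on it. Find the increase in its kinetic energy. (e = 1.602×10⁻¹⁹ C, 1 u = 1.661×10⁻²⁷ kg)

The magnetic force is always ⟂ v and does no work; only the electric force changes KE.
ΔKE = F_E · d = |q|E d = (3.204×10⁻¹⁹)(1910)(0.0571) ≈ 3.49×10⁻¹⁷ J.

ΔKE ≈ 3.49×10⁻¹⁷ J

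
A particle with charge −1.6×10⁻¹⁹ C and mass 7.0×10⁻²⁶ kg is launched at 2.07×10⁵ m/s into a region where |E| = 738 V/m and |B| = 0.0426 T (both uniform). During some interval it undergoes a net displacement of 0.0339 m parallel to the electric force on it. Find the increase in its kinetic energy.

ΔKE ≈ 4.00×10⁻¹⁸ J

The magnetic force is always ⟂ v and does no work; only the electric force changes KE.
ΔKE = F_E · d = |q|E d = (1.6×10⁻¹⁹)(738)(0.0339) ≈ 4.00×10⁻¹⁸ J.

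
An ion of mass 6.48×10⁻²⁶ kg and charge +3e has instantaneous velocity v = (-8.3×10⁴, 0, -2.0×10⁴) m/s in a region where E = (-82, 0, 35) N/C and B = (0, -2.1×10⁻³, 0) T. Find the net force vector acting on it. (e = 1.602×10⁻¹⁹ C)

v×B = (-42.0, 0, 174) N/C.
E + v×B = (-124, 0, 209) N/C.
F = q(E + v×B) = (4.806×10⁻¹⁹ C)·(-124, 0, 209) = (-5.96×10⁻¹⁷, 0, 1.01×10⁻¹⁶) N.

F ≈ (-5.96×10⁻¹⁷, 0, 1.01×10⁻¹⁶) N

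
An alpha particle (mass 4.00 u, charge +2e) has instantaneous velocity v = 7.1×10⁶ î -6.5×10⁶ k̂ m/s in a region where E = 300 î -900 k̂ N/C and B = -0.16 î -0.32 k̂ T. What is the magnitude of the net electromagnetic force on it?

v×B = (0, 3.31×10⁶, 0) N/C.
E + v×B = (300, 3.31×10⁶, -900) N/C.
F = q(E + v×B) = (3.204×10⁻¹⁹ C)·(300, 3.31×10⁶, -900) = (9.61×10⁻¹⁷, 1.06×10⁻¹², -2.88×10⁻¹⁶) N.
|F| = 1.06×10⁻¹² N.

|F| ≈ 1.06×10⁻¹² N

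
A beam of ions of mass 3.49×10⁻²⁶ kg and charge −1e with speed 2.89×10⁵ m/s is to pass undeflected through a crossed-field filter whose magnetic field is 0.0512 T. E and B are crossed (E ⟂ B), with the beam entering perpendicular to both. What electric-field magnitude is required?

For straight-line motion qE = qvB, so E = vB.
E = 2.89×10⁵ × 0.0512 = 1.48×10⁴ V/m.

E = 1.48×10⁴ V/m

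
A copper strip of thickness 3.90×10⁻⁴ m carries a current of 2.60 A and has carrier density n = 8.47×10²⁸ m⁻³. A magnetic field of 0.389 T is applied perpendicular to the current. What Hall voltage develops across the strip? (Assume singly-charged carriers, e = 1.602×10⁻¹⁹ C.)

V_H = IB/(n e t).
V_H = (2.60)(0.389)/((8.47×10²⁸)(1.602×10⁻¹⁹)(3.90×10⁻⁴)) ≈ 1.91×10⁻⁷ V.

V_H ≈ 1.91×10⁻⁷ V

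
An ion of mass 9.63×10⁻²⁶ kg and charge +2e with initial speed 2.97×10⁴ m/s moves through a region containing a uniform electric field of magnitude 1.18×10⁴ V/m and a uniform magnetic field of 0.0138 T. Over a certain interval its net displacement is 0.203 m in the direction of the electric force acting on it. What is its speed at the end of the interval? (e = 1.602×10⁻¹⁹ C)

B does no work; ΔKE = |q|E d.
½mv_f² = ½mv₀² + |q|Ed = ½(9.63×10⁻²⁶)(2.97×10⁴)² + (3.204×10⁻¹⁹)(1.18×10⁴)(0.203) ≈ 4.247×10⁻¹⁷ J + 7.675×10⁻¹⁶ J ≈ 8.100×10⁻¹⁶ J.
v_f = √(2·8.100×10⁻¹⁶/9.63×10⁻²⁶) ≈ 1.30×10⁵ m/s.

v_f ≈ 1.30×10⁵ m/s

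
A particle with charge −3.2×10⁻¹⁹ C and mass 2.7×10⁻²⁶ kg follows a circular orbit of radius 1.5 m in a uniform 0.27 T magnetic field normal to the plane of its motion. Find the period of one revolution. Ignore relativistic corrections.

The cyclotron period depends only on m, q, B: T = 2πm/(|q|B).
T = 2π(2.7×10⁻²⁶)/((3.2×10⁻¹⁹)(0.27)) ≈ 2.0×10⁻⁶ s.

T ≈ 2.0×10⁻⁶ s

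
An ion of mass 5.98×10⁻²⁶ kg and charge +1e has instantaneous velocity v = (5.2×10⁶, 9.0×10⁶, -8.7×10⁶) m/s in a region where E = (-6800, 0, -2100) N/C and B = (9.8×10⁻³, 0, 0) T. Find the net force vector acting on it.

v×B = (0, -8.53×10⁴, -8.82×10⁴) N/C.
E + v×B = (-6800, -8.53×10⁴, -9.03×10⁴) N/C.
F = q(E + v×B) = (1.602×10⁻¹⁹ C)·(-6800, -8.53×10⁴, -9.03×10⁴) = (-1.09×10⁻¹⁵, -1.37×10⁻¹⁴, -1.45×10⁻¹⁴) N.

F ≈ (-1.09×10⁻¹⁵, -1.37×10⁻¹⁴, -1.45×10⁻¹⁴) N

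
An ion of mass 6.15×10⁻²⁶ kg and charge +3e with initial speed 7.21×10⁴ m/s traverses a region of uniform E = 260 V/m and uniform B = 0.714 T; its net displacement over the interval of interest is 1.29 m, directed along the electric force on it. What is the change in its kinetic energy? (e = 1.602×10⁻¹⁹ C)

The magnetic force is always ⟂ v and does no work; only the electric force changes KE.
ΔKE = F_E · d = |q|E d = (4.806×10⁻¹⁹)(260)(1.29) ≈ 1.61×10⁻¹⁶ J.

ΔKE ≈ 1.61×10⁻¹⁶ J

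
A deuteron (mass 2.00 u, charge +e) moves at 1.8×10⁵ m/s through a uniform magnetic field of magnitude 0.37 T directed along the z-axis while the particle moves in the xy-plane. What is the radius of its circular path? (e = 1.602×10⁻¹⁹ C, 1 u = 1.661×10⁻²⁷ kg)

r ≈ 0.010 m

The magnetic force provides the centripetal force: |q|vB = mv²/r.
r = mv/(|q|B) = (3.322×10⁻²⁷)(1.8×10⁵)/((1.602×10⁻¹⁹)(0.37)) ≈ 0.010 m.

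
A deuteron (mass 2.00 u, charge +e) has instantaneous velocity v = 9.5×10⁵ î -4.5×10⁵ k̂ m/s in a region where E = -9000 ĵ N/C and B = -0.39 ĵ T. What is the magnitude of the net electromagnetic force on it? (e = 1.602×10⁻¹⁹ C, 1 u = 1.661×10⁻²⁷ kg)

v×B = (-1.76×10⁵, 0, -3.70×10⁵) N/C.
E + v×B = (-1.76×10⁵, -9000, -3.70×10⁵) N/C.
F = q(E + v×B) = (1.602×10⁻¹⁹ C)·(-1.76×10⁵, -9000, -3.70×10⁵) = (-2.81×10⁻¹⁴, -1.44×10⁻¹⁵, -5.94×10⁻¹⁴) N.
|F| = 6.57×10⁻¹⁴ N.

|F| ≈ 6.57×10⁻¹⁴ N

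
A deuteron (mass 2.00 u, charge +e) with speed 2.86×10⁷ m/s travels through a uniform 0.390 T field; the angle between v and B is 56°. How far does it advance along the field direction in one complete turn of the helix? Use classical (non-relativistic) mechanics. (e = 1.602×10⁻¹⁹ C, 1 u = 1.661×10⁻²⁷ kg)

v∥ = v cosθ = 2.86×10⁷·cos56° ≈ 1.599×10⁷ m/s.
T = 2πm/(|q|B) = 2π(3.322×10⁻²⁷)/((1.602×10⁻¹⁹)(0.390)) ≈ 3.341×10⁻⁷ s.
pitch = v∥ T = (1.599×10⁷)(3.341×10⁻⁷) ≈ 5.34 m.

p ≈ 5.34 m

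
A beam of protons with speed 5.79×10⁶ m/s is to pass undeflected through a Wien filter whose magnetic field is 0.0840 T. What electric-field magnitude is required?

For straight-line motion qE = qvB, so E = vB.
E = 5.79×10⁶ × 0.0840 = 4.86×10⁵ V/m.

E = 4.86×10⁵ V/m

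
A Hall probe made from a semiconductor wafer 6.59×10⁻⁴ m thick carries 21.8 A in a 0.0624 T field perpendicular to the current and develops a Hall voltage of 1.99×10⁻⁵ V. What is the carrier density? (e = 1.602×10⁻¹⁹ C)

n ≈ 6.48×10²⁶ m⁻³

From V_H = IB/(n e t), n = IB/(V_H e t).
n = (21.8)(0.0624)/((1.99×10⁻⁵)(1.602×10⁻¹⁹)(6.59×10⁻⁴)) ≈ 6.48×10²⁶ m⁻³.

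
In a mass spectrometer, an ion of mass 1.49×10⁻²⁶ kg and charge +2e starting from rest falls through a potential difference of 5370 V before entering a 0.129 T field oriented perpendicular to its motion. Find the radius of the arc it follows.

r ≈ 0.173 m

Acceleration: |q|V = ½mv² ⇒ v = √(2|q|V/m) = √(2·3.204×10⁻¹⁹·5370/1.49×10⁻²⁶) ≈ 4.806×10⁵ m/s.
In the field: r = mv/(|q|B) = (1.49×10⁻²⁶)(4.806×10⁵)/((3.204×10⁻¹⁹)(0.129)) ≈ 0.173 m.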